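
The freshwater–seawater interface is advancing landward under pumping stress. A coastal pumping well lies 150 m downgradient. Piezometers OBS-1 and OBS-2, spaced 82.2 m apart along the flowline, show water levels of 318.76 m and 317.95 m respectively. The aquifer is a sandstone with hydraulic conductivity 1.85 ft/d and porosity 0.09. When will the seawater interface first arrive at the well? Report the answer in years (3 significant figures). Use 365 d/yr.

Hydraulic gradient i = (318.76 − 317.95) / 82.2 = 0.81 / 82.2 = 0.009854
K = 1.85 ft/d × 0.3048 = 0.5639 m/d
q = Ki = 0.5639 × 0.009854 = 0.005556 m/d
Seepage velocity v = q / n = 0.005556 / 0.09 = 0.06174 m/d
t = L / v = 150 / 0.06174 = 2430 d
   = 2430 / 365 = 6.66 yr

6.66 years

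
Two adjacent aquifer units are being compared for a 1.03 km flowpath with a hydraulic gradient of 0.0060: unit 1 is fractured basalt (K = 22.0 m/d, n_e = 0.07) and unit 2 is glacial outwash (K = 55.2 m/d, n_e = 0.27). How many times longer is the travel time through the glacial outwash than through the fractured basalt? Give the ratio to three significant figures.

Unit 1 (fractured basalt): v = 22.0×0.0060/0.07 = 1.886 m/d, t = 1030/1.886 = 546.2 d
Unit 2 (glacial outwash): v = 55.2×0.0060/0.27 = 1.227 m/d, t = 1030/1.227 = 839.7 d
t(glacial outwash) / t(fractured basalt) = 839.7/546.2 = 1.54

1.54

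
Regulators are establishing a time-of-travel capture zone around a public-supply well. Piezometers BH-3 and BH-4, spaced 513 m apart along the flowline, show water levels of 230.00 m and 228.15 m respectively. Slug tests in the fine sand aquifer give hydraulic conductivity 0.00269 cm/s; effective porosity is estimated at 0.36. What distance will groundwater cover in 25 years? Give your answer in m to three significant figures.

Hydraulic gradient i = (230.00 − 228.15) / 513 = 1.85 / 513 = 0.003606
K = 0.00269 cm/s × 864 = 2.324 m/d
Darcy flux q = K·i = 2.324 × 0.003606 = 0.008381 m/d
Average linear velocity = 0.008381 / 0.36 = 0.02328 m/d
T = 25 yr × 365 = 9125 d
L = v × T = 0.02328 × 9125 = 212.4 m

212 m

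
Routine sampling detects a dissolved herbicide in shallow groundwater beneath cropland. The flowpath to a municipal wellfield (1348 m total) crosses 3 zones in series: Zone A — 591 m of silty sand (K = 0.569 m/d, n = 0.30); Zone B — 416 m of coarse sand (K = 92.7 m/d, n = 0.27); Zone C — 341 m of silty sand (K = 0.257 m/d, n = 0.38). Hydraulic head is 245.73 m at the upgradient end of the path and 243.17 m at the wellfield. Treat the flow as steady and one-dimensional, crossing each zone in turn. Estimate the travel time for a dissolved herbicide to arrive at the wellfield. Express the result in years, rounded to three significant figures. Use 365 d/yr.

1060 years

Total head drop ΔH = 245.73 − 243.17 = 2.56 m
Continuity: the same q passes through each zone, so ΔH = q·Σ(L_j/K_j) — the zones act as resistances in series.
Σ(L/K) = 591/0.569 + 416/92.7 + 341/0.257 = 1039 + 4.488 + 1327 = 2370 d
q = ΔH / Σ(L/K) = 2.56 / 2370 = 0.001080 m/d (same in every zone)
Zone A: v = q/n = 0.001080/0.30 = 0.003601 m/d → t_A = 591/0.003601 = 164100 d
Zone B: v = q/n = 0.001080/0.27 = 0.004001 m/d → t_B = 416/0.004001 = 104000 d
Zone C: v = q/n = 0.001080/0.38 = 0.002843 m/d → t_C = 341/0.002843 = 120000 d
Total t = 164100 + 104000 + 120000 = 388100 d
   = 388100 / 365 = 1060 yr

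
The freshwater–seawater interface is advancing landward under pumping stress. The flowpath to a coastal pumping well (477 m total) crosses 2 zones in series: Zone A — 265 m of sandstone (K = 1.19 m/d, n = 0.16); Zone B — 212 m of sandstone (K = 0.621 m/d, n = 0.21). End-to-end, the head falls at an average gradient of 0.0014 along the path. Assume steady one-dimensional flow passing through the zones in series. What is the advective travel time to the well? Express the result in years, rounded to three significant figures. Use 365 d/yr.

Steady 1-D flow in series ⇒ the Darcy flux q is identical in every zone and the zone head losses add (resistances L/K in series).
Σ(L/K) = 265/1.19 + 212/0.621 = 222.7 + 341.4 = 564.1 d
K_eq = L_total / Σ(L/K) = 477 / 564.1 = 0.8456 m/d
q = K_eq · i = 0.8456 × 0.0014 = 0.001184 m/d (same in every zone)
Zone A: v = q/n = 0.001184/0.16 = 0.007399 m/d → t_A = 265/0.007399 = 35810 d
Zone B: v = q/n = 0.001184/0.21 = 0.005638 m/d → t_B = 212/0.005638 = 37600 d
Total t = 35810 + 37600 = 73420 d
   = 73420 / 365 = 201 yr

201 years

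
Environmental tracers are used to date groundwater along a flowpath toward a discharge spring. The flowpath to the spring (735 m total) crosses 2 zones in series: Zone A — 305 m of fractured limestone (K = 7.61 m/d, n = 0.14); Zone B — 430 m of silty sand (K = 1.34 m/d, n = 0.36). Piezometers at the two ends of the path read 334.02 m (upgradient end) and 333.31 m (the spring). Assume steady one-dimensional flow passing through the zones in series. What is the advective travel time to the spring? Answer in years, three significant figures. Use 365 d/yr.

Total head drop ΔH = 334.02 − 333.31 = 0.71 m
Continuity: the same q passes through each zone, so ΔH = q·Σ(L_j/K_j) — the zones act as resistances in series.
Σ(L/K) = 305/7.61 + 430/1.34 = 40.08 + 320.9 = 361.0 d
q = ΔH / Σ(L/K) = 0.71 / 361.0 = 0.001967 m/d (same in every zone)
Zone A: v = q/n = 0.001967/0.14 = 0.01405 m/d → t_A = 305/0.01405 = 21710 d
Zone B: v = q/n = 0.001967/0.36 = 0.005464 m/d → t_B = 430/0.005464 = 78700 d
Total t = 21710 + 78700 = 100400 d
   = 100400 / 365 = 275 yr

275 years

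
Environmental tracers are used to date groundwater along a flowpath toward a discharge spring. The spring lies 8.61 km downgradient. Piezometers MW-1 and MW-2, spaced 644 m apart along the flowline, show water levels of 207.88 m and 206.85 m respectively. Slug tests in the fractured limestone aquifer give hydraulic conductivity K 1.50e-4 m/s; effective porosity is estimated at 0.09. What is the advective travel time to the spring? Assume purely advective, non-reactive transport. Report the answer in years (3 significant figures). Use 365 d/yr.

102 years

Hydraulic gradient i = (207.88 − 206.85) / 644 = 1.03 / 644 = 0.001599
K = 1.50e-4 m/s × 86400 s/d = 12.96 m/d
Specific discharge q = 12.96 × 0.001599 = 0.02073 m/d
Seepage velocity v = q / n = 0.02073 / 0.09 = 0.2303 m/d
L = 8.61 km = 8610 m
t = L / v = 8610 / 0.2303 = 37380 d
   = 37380 / 365 = 102 yr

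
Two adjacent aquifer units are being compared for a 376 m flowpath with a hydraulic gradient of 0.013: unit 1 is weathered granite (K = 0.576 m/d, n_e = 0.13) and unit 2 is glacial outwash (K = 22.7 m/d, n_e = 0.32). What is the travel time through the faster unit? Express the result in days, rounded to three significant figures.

408 days

Unit 1 (weathered granite): v = 0.576×0.013/0.13 = 0.05760 m/d, t = 376/0.05760 = 6528 d
Unit 2 (glacial outwash): v = 22.7×0.013/0.32 = 0.9222 m/d, t = 376/0.9222 = 407.7 d
Faster unit: t = 408 d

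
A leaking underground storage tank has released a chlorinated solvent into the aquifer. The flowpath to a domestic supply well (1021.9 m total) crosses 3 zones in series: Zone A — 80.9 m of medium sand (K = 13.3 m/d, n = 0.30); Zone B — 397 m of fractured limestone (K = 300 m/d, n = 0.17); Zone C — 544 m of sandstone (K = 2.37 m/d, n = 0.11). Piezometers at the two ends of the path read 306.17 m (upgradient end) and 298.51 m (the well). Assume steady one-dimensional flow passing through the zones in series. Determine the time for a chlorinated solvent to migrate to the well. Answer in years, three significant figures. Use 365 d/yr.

Total head drop ΔH = 306.17 − 298.51 = 7.66 m
Steady 1-D flow in series ⇒ the Darcy flux q is identical in every zone and the zone head losses add (resistances L/K in series).
Σ(L/K) = 80.9/13.3 + 397/300 + 544/2.37 = 6.083 + 1.323 + 229.5 = 236.9 d
q = ΔH / Σ(L/K) = 7.66 / 236.9 = 0.03233 m/d (same in every zone)
Zone A: v = q/n = 0.03233/0.30 = 0.1078 m/d → t_A = 80.9/0.1078 = 750.7 d
Zone B: v = q/n = 0.03233/0.17 = 0.1902 m/d → t_B = 397/0.1902 = 2088 d
Zone C: v = q/n = 0.03233/0.11 = 0.2939 m/d → t_C = 544/0.2939 = 1851 d
Total t = 750.7 + 2088 + 1851 = 4689 d
   = 4689 / 365 = 12.8 yr

12.8 years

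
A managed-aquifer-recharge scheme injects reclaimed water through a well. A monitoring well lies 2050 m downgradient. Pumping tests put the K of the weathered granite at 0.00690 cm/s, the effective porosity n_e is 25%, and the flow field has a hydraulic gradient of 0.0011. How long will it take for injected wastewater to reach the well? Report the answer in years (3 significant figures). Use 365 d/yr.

K = 0.00690 cm/s × 864 = 5.962 m/d
Specific discharge q = 5.962 × 0.0011 = 0.006558 m/d
v_s = q/n_e = 0.006558/0.25 = 0.02623 m/d
t = L / v = 2050 / 0.02623 = 78150 d
   = 78150 / 365 = 214 yr

214 years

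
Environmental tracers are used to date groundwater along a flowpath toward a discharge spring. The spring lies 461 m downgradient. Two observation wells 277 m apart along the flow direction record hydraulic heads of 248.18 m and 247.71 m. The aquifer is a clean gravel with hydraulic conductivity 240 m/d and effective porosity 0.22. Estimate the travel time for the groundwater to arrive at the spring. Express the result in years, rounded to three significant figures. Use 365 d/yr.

Hydraulic gradient i = (248.18 − 247.71) / 277 = 0.47 / 277 = 0.001697
Darcy flux q = K·i = 240 × 0.001697 = 0.4072 m/d
v_s = q/n_e = 0.4072/0.22 = 1.851 m/d
t = L / v = 461 / 1.851 = 249.1 d
   = 249.1 / 365 = 0.682 yr

0.682 years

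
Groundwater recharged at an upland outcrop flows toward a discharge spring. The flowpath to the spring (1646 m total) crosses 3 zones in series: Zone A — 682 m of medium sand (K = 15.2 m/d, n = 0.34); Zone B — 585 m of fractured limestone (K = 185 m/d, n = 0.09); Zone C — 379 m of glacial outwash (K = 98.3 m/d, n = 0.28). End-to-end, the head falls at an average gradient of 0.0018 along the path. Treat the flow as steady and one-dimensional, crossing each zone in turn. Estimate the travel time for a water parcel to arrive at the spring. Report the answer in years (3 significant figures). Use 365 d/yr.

For zones in series the flux q is common to all zones; the equivalent conductivity is the harmonic (thickness-weighted) mean, K_eq = L_total / Σ(L_j/K_j).
Σ(L/K) = 682/15.2 + 585/185 + 379/98.3 = 44.87 + 3.162 + 3.856 = 51.89 d
K_eq = L_total / Σ(L/K) = 1646 / 51.89 = 31.72 m/d
q = K_eq · i = 31.72 × 0.0018 = 0.05710 m/d (same in every zone)
Zone A: v = q/n = 0.05710/0.34 = 0.1679 m/d → t_A = 682/0.1679 = 4061 d
Zone B: v = q/n = 0.05710/0.09 = 0.6345 m/d → t_B = 585/0.6345 = 922.0 d
Zone C: v = q/n = 0.05710/0.28 = 0.2039 m/d → t_C = 379/0.2039 = 1858 d
Total t = 4061 + 922.0 + 1858 = 6841 d
   = 6841 / 365 = 18.7 yr

18.7 years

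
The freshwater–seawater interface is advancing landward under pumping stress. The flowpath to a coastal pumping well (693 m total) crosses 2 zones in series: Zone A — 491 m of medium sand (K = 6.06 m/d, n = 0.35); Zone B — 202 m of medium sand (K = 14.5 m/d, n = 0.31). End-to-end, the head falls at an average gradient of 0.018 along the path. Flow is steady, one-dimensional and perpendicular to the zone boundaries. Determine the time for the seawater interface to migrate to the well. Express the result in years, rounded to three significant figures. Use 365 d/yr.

4.89 years

Steady 1-D flow in series ⇒ the Darcy flux q is identical in every zone and the zone head losses add (resistances L/K in series).
Σ(L/K) = 491/6.06 + 202/14.5 = 81.02 + 13.93 = 94.95 d
K_eq = L_total / Σ(L/K) = 693 / 94.95 = 7.298 m/d
q = K_eq · i = 7.298 × 0.018 = 0.1314 m/d (same in every zone)
Zone A: v = q/n = 0.1314/0.35 = 0.3753 m/d → t_A = 491/0.3753 = 1308 d
Zone B: v = q/n = 0.1314/0.31 = 0.4238 m/d → t_B = 202/0.4238 = 476.7 d
Total t = 1308 + 476.7 = 1785 d
   = 1785 / 365 = 4.89 yr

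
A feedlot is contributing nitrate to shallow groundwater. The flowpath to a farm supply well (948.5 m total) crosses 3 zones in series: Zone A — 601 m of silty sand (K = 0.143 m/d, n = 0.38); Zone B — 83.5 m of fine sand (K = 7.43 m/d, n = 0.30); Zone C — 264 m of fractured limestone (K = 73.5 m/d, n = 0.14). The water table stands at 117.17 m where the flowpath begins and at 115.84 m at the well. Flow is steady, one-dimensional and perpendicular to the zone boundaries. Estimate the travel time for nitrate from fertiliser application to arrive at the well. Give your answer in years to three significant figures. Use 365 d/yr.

2520 years

Total head drop ΔH = 117.17 − 115.84 = 1.33 m
Steady 1-D flow in series ⇒ the Darcy flux q is identical in every zone and the zone head losses add (resistances L/K in series).
Σ(L/K) = 601/0.143 + 83.5/7.43 + 264/73.5 = 4203 + 11.24 + 3.592 = 4218 d
q = ΔH / Σ(L/K) = 1.33 / 4218 = 3.153e-4 m/d (same in every zone)
Zone A: v = q/n = 3.153e-4/0.38 = 8.299e-4 m/d → t_A = 601/8.299e-4 = 724200 d
Zone B: v = q/n = 3.153e-4/0.30 = 0.001051 m/d → t_B = 83.5/0.001051 = 79440 d
Zone C: v = q/n = 3.153e-4/0.14 = 0.002252 m/d → t_C = 264/0.002252 = 117200 d
Total t = 724200 + 79440 + 117200 = 920900 d
   = 920900 / 365 = 2520 yr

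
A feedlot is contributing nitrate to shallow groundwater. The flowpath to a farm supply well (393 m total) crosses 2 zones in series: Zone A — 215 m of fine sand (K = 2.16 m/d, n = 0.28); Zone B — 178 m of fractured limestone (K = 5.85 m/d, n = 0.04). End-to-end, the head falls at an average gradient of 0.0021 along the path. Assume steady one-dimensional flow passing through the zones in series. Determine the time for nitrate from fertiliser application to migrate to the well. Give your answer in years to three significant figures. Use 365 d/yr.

Continuity: the same q passes through each zone, so ΔH = q·Σ(L_j/K_j) — the zones act as resistances in series.
Σ(L/K) = 215/2.16 + 178/5.85 = 99.54 + 30.43 = 130.0 d
K_eq = L_total / Σ(L/K) = 393 / 130.0 = 3.024 m/d
q = K_eq · i = 3.024 × 0.0021 = 0.006350 m/d (same in every zone)
Zone A: v = q/n = 0.006350/0.28 = 0.02268 m/d → t_A = 215/0.02268 = 9480 d
Zone B: v = q/n = 0.006350/0.04 = 0.1588 m/d → t_B = 178/0.1588 = 1121 d
Total t = 9480 + 1121 = 10600 d
   = 10600 / 365 = 29.0 yr

29.0 years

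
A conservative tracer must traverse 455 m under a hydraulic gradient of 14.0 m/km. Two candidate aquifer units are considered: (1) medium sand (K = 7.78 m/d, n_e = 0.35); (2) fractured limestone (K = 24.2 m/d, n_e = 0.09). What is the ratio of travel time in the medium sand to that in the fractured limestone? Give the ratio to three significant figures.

Unit 1 (medium sand): v = 7.78×0.014/0.35 = 0.3112 m/d, t = 455/0.3112 = 1462 d
Unit 2 (fractured limestone): v = 24.2×0.014/0.09 = 3.764 m/d, t = 455/3.764 = 120.9 d
t(medium sand) / t(fractured limestone) = 1462/120.9 = 12.1

12.1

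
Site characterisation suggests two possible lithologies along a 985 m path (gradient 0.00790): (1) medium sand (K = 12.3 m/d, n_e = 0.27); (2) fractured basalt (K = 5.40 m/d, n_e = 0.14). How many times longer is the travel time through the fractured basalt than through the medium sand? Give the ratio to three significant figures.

1.18

Unit 1 (medium sand): v = 12.3×0.0079/0.27 = 0.3599 m/d, t = 985/0.3599 = 2737 d
Unit 2 (fractured basalt): v = 5.40×0.0079/0.14 = 0.3047 m/d, t = 985/0.3047 = 3233 d
t(fractured basalt) / t(medium sand) = 3233/2737 = 1.18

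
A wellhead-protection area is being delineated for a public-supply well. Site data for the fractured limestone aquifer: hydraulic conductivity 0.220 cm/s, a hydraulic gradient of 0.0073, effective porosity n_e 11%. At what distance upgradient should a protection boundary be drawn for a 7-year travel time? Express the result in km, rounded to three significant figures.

32.2 km

K = 0.220 cm/s × 864 = 190.1 m/d
q = Ki = 190.1 × 0.0073 = 1.388 m/d
Average linear velocity = 1.388 / 0.11 = 12.61 m/d
T = 7 yr × 365 = 2555 d
L = v × T = 12.61 × 2555 = 32230 m
   = 32.2 km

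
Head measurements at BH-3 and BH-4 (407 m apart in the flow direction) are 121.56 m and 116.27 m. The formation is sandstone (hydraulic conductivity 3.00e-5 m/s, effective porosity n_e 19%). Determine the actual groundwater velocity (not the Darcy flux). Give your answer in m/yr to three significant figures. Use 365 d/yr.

64.7 m/yr

Hydraulic gradient i = (121.56 − 116.27) / 407 = 5.29 / 407 = 0.01300
K = 3.00e-5 m/s × 86400 s/d = 2.592 m/d
Darcy flux q = K·i = 2.592 × 0.01300 = 0.03369 m/d
v = Ki/n = 2.592·0.01300/0.19 = 0.1773 m/d
   = 0.1773 × 365 = 64.7 m/yr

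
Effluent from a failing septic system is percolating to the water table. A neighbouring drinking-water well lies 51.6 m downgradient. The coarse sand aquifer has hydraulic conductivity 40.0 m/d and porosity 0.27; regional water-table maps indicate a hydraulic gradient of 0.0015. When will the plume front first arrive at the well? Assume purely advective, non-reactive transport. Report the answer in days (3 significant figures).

q = Ki = 40.0 × 0.0015 = 0.06000 m/d
Seepage velocity v = q / n = 0.06000 / 0.27 = 0.2222 m/d
t = L / v = 51.6 / 0.2222 = 232.2 d

232 days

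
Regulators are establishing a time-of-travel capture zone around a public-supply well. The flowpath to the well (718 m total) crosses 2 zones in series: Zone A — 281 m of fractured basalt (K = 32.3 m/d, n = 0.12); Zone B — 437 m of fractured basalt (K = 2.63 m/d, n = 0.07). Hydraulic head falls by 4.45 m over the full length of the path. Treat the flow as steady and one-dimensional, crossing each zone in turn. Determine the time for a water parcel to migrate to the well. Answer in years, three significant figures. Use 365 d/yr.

Steady 1-D flow in series ⇒ the Darcy flux q is identical in every zone and the zone head losses add (resistances L/K in series).
Σ(L/K) = 281/32.3 + 437/2.63 = 8.700 + 166.2 = 174.9 d
q = ΔH / Σ(L/K) = 4.45 / 174.9 = 0.02545 m/d (same in every zone)
Zone A: v = q/n = 0.02545/0.12 = 0.2121 m/d → t_A = 281/0.2121 = 1325 d
Zone B: v = q/n = 0.02545/0.07 = 0.3636 m/d → t_B = 437/0.3636 = 1202 d
Total t = 1325 + 1202 = 2527 d
   = 2527 / 365 = 6.92 yr

6.92 years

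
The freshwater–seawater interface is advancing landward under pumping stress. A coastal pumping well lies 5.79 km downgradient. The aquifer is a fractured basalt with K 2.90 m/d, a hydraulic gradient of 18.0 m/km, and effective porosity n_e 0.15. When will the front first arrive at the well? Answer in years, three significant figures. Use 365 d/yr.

45.6 years

q = Ki = 2.90 × 0.018 = 0.05220 m/d
v = Ki/n = 2.90·0.018/0.15 = 0.3480 m/d
L = 5.79 km = 5790 m
t = L / v = 5790 / 0.3480 = 16640 d
   = 16640 / 365 = 45.6 yr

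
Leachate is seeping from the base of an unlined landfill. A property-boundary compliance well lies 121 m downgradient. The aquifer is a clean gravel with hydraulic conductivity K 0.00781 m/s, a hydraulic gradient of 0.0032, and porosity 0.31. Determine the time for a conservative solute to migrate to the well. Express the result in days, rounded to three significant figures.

17.4 days

K = 0.00781 m/s × 86400 s/d = 674.8 m/d
q = Ki = 674.8 × 0.0032 = 2.159 m/d
Average linear velocity = 2.159 / 0.31 = 6.966 m/d
t = L / v = 121 / 6.966 = 17.37 d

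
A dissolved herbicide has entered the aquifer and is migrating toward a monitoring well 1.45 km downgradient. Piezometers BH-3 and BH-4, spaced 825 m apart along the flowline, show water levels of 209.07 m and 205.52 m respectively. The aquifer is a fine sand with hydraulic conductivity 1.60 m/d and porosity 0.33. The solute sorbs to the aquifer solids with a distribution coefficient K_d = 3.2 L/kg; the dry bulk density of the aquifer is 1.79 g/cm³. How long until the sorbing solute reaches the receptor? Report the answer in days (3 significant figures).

1.28e6 days

Hydraulic gradient i = (209.07 − 205.52) / 825 = 3.55 / 825 = 0.004303
Darcy flux q = K·i = 1.60 × 0.004303 = 0.006885 m/d
Seepage velocity v = q / n = 0.006885 / 0.33 = 0.02086 m/d
Retardation R = 1 + ρ_b·K_d/n = 1 + 1.79×3.2/0.33 = 18.36
Contaminant velocity v_c = v/R = 0.02086/18.36 = 0.001136 m/d
L = 1.45 km = 1450 m
t = L/v_c = 1450/0.001136 = 1.276e6 d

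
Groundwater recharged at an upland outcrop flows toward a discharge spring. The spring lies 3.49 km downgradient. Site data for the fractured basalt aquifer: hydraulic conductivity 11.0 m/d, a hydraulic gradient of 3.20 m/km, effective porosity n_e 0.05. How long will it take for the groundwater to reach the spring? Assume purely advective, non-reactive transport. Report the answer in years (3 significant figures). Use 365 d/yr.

Specific discharge q = 11.0 × 0.0032 = 0.03520 m/d
Seepage velocity v = q / n = 0.03520 / 0.05 = 0.7040 m/d
L = 3.49 km = 3490 m
t = L / v = 3490 / 0.7040 = 4957 d
   = 4957 / 365 = 13.6 yr

13.6 years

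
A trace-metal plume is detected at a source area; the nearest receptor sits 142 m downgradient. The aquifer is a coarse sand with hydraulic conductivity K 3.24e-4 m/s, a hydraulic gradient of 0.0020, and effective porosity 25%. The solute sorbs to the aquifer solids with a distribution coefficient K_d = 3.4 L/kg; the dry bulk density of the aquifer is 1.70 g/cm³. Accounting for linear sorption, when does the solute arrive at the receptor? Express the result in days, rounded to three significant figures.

15300 days

K = 3.24e-4 m/s × 86400 s/d = 27.99 m/d
q = Ki = 27.99 × 0.0020 = 0.05599 m/d
Average linear velocity = 0.05599 / 0.25 = 0.2239 m/d
Retardation R = 1 + ρ_b·K_d/n = 1 + 1.70×3.4/0.25 = 24.12
Contaminant velocity v_c = v/R = 0.2239/24.12 = 0.009285 m/d
t = L/v_c = 142/0.009285 = 15290 d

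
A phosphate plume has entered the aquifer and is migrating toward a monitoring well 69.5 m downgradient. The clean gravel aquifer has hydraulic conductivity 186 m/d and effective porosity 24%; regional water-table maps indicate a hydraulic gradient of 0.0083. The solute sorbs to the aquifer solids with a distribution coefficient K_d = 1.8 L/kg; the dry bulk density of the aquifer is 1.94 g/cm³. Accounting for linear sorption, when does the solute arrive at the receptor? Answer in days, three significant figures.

q = Ki = 186 × 0.0083 = 1.544 m/d
Average linear velocity = 1.544 / 0.24 = 6.433 m/d
Retardation R = 1 + ρ_b·K_d/n = 1 + 1.94×1.8/0.24 = 15.55
Contaminant velocity v_c = v/R = 6.433/15.55 = 0.4137 m/d
t = L/v_c = 69.5/0.4137 = 168.0 d

168 days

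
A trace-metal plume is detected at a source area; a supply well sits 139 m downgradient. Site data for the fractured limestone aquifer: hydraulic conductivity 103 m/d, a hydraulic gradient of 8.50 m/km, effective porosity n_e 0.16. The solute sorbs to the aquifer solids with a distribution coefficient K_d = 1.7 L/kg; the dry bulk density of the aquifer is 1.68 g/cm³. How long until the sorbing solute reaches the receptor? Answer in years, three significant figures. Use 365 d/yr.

1.31 years

q = Ki = 103 × 0.0085 = 0.8755 m/d
v_s = q/n_e = 0.8755/0.16 = 5.472 m/d
Retardation R = 1 + ρ_b·K_d/n = 1 + 1.68×1.7/0.16 = 18.85
Contaminant velocity v_c = v/R = 5.472/18.85 = 0.2903 m/d
t = L/v_c = 139/0.2903 = 478.8 d
   = 478.8/365 = 1.31 yr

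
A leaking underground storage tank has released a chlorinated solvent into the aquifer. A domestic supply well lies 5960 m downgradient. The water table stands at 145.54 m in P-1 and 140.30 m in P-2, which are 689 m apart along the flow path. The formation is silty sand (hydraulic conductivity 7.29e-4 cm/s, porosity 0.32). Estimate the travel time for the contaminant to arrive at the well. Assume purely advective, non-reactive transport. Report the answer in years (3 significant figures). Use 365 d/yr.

1090 years

Hydraulic gradient i = (145.54 − 140.30) / 689 = 5.24 / 689 = 0.007605
K = 7.29e-4 cm/s × 864 = 0.6299 m/d
q = Ki = 0.6299 × 0.007605 = 0.004790 m/d
Seepage velocity v = q / n = 0.004790 / 0.32 = 0.01497 m/d
t = L / v = 5960 / 0.01497 = 398100 d
   = 398100 / 365 = 1090 yr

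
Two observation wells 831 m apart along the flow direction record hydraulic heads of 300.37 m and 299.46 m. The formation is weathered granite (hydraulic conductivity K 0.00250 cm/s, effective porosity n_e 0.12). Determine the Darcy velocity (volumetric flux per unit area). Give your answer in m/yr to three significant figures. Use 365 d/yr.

0.863 m/yr

Hydraulic gradient i = (300.37 − 299.46) / 831 = 0.91 / 831 = 0.001095
K = 0.00250 cm/s × 864 = 2.160 m/d
Darcy flux q = K·i = 2.160 × 0.001095 = 0.002365 m/d
   = 0.002365 × 365 = 0.863 m/yr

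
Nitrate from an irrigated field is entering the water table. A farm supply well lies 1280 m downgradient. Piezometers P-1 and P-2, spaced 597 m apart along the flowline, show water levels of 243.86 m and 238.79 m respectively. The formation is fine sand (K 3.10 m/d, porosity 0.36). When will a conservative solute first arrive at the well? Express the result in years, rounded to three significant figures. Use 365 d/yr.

48.0 years

Hydraulic gradient i = (243.86 − 238.79) / 597 = 5.07 / 597 = 0.008492
q = Ki = 3.10 × 0.008492 = 0.02633 m/d
Average linear velocity = 0.02633 / 0.36 = 0.07313 m/d
t = L / v = 1280 / 0.07313 = 17500 d
   = 17500 / 365 = 48.0 yr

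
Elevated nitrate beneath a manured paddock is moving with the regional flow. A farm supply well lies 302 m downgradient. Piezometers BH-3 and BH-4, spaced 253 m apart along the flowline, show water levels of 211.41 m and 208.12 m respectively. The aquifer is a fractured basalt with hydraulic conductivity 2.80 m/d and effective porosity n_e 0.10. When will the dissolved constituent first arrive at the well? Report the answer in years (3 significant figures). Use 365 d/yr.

2.27 years

Hydraulic gradient i = (211.41 − 208.12) / 253 = 3.29 / 253 = 0.01300
q = Ki = 2.80 × 0.01300 = 0.03641 m/d
Average linear velocity = 0.03641 / 0.10 = 0.3641 m/d
t = L / v = 302 / 0.3641 = 829.4 d
   = 829.4 / 365 = 2.27 yr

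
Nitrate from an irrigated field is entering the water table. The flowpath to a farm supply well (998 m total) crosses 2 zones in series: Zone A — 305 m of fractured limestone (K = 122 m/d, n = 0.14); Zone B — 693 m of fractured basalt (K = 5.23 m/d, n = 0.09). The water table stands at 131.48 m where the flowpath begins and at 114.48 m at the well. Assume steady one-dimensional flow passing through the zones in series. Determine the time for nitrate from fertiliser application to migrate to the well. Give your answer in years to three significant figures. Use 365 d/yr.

Total head drop ΔH = 131.48 − 114.48 = 17.00 m
Steady 1-D flow in series ⇒ the Darcy flux q is identical in every zone and the zone head losses add (resistances L/K in series).
Σ(L/K) = 305/122 + 693/5.23 = 2.500 + 132.5 = 135.0 d
q = ΔH / Σ(L/K) = 17.00 / 135.0 = 0.1259 m/d (same in every zone)
Zone A: v = q/n = 0.1259/0.14 = 0.8994 m/d → t_A = 305/0.8994 = 339.1 d
Zone B: v = q/n = 0.1259/0.09 = 1.399 m/d → t_B = 693/1.399 = 495.3 d
Total t = 339.1 + 495.3 = 834.4 d
   = 834.4 / 365 = 2.29 yr

2.29 years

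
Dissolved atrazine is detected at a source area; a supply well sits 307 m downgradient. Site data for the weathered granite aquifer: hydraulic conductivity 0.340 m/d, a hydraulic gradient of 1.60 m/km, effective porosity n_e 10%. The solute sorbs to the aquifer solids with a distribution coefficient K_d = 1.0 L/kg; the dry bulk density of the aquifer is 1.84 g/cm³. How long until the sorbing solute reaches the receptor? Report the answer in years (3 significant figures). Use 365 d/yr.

Specific discharge q = 0.340 × 0.0016 = 5.440e-4 m/d
Seepage velocity v = q / n = 5.440e-4 / 0.10 = 0.005440 m/d
Retardation R = 1 + ρ_b·K_d/n = 1 + 1.84×1.0/0.10 = 19.40
Contaminant velocity v_c = v/R = 0.005440/19.40 = 2.804e-4 m/d
t = L/v_c = 307/2.804e-4 = 1.095e6 d
   = 1.095e6/365 = 3000 yr

3000 years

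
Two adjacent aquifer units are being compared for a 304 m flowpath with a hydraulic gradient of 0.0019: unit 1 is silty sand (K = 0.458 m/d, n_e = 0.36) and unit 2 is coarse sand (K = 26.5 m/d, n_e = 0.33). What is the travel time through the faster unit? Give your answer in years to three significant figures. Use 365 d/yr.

Unit 1 (silty sand): v = 0.458×0.0019/0.36 = 0.002417 m/d, t = 304/0.002417 = 125800 d
Unit 2 (coarse sand): v = 26.5×0.0019/0.33 = 0.1526 m/d, t = 304/0.1526 = 1992 d
Faster: 1992 d / 365 = 5.46 yr

5.46 years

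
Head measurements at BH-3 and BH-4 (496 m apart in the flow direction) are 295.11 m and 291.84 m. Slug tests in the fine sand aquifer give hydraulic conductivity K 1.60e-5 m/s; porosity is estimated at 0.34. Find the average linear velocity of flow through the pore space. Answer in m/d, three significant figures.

Hydraulic gradient i = (295.11 − 291.84) / 496 = 3.27 / 496 = 0.006593
K = 1.60e-5 m/s × 86400 s/d = 1.382 m/d
q = Ki = 1.382 × 0.006593 = 0.009114 m/d
v_s = q/n_e = 0.009114/0.34 = 0.02681 m/d

0.0268 m/d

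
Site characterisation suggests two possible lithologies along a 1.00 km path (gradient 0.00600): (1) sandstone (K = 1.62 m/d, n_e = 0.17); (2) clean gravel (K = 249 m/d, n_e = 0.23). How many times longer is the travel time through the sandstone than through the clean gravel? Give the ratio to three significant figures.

114

Unit 1 (sandstone): v = 1.62×0.0060/0.17 = 0.05718 m/d, t = 1000/0.05718 = 17490 d
Unit 2 (clean gravel): v = 249×0.0060/0.23 = 6.496 m/d, t = 1000/6.496 = 153.9 d
t(sandstone) / t(clean gravel) = 17490/153.9 = 114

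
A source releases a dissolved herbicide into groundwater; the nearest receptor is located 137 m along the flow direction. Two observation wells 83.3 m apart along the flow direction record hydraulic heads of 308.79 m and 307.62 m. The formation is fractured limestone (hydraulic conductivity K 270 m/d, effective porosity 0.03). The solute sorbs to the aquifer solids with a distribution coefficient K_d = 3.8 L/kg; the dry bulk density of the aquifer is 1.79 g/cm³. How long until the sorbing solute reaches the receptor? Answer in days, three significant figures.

247 days

Hydraulic gradient i = (308.79 − 307.62) / 83.3 = 1.17 / 83.3 = 0.01405
Specific discharge q = 270 × 0.01405 = 3.792 m/d
v = Ki/n = 270·0.01405/0.03 = 126.4 m/d
Retardation R = 1 + ρ_b·K_d/n = 1 + 1.79×3.8/0.03 = 227.7
Contaminant velocity v_c = v/R = 126.4/227.7 = 0.5551 m/d
t = L/v_c = 137/0.5551 = 246.8 d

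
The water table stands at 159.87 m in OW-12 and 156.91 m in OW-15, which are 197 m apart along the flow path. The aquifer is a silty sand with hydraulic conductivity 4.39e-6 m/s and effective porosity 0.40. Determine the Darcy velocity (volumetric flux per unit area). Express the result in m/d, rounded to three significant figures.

0.00570 m/d

Hydraulic gradient i = (159.87 − 156.91) / 197 = 2.96 / 197 = 0.01503
K = 4.39e-6 m/s × 86400 s/d = 0.3793 m/d
Darcy flux q = K·i = 0.3793 × 0.01503 = 0.005699 m/d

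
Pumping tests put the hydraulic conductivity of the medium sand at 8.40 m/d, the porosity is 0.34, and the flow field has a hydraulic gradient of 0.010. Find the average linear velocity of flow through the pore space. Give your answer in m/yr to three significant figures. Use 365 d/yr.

Specific discharge q = 8.40 × 0.010 = 0.08400 m/d
Average linear velocity = 0.08400 / 0.34 = 0.2471 m/d
   = 0.2471 × 365 = 90.2 m/yr

90.2 m/yr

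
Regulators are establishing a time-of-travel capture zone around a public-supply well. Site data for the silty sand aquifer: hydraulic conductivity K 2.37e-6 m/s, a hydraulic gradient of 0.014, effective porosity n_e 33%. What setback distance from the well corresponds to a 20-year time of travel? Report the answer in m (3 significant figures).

63.4 m

K = 2.37e-6 m/s × 86400 s/d = 0.2048 m/d
Darcy flux q = K·i = 0.2048 × 0.014 = 0.002867 m/d
v = Ki/n = 0.2048·0.014/0.33 = 0.008687 m/d
T = 20 yr × 365 = 7300 d
L = v × T = 0.008687 × 7300 = 63.42 m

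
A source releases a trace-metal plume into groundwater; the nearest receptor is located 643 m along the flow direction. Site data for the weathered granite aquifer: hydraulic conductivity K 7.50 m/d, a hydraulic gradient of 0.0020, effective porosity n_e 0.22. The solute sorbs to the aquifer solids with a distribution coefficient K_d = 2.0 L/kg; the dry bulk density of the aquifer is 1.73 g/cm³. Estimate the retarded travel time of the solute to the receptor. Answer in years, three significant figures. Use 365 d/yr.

q = Ki = 7.50 × 0.0020 = 0.01500 m/d
Average linear velocity = 0.01500 / 0.22 = 0.06818 m/d
Retardation R = 1 + ρ_b·K_d/n = 1 + 1.73×2.0/0.22 = 16.73
Contaminant velocity v_c = v/R = 0.06818/16.73 = 0.004076 m/d
t = L/v_c = 643/0.004076 = 157700 d
   = 157700/365 = 432 yr

432 years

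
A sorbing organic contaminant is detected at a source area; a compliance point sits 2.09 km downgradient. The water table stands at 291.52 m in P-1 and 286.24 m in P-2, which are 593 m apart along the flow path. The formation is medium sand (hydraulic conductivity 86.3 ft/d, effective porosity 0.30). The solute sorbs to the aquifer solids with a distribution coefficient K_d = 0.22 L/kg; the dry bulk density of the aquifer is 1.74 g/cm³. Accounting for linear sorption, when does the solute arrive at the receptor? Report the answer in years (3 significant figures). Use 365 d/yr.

16.7 years

Hydraulic gradient i = (291.52 − 286.24) / 593 = 5.28 / 593 = 0.008904
K = 86.3 ft/d × 0.3048 = 26.30 m/d
Darcy flux q = K·i = 26.30 × 0.008904 = 0.2342 m/d
v_s = q/n_e = 0.2342/0.30 = 0.7807 m/d
Retardation R = 1 + ρ_b·K_d/n = 1 + 1.74×0.22/0.30 = 2.276
Contaminant velocity v_c = v/R = 0.7807/2.276 = 0.3430 m/d
L = 2.09 km = 2090 m
t = L/v_c = 2090/0.3430 = 6093 d
   = 6093/365 = 16.7 yr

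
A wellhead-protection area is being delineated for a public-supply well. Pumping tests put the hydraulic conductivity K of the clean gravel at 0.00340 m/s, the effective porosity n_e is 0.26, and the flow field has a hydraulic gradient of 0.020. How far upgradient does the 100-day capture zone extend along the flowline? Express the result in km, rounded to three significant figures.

K = 0.00340 m/s × 86400 s/d = 293.8 m/d
Specific discharge q = 293.8 × 0.020 = 5.875 m/d
Seepage velocity v = q / n = 5.875 / 0.26 = 22.60 m/d
L = v × T = 22.60 × 100 = 2260 m
   = 2.26 km

2.26 km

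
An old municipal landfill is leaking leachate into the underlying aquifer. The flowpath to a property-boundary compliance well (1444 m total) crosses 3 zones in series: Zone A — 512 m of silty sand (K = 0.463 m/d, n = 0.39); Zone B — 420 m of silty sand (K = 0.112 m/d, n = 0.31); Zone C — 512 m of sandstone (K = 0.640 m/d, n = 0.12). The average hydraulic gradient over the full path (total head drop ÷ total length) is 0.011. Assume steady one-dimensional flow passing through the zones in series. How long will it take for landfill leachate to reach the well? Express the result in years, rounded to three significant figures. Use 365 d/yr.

For zones in series the flux q is common to all zones; the equivalent conductivity is the harmonic (thickness-weighted) mean, K_eq = L_total / Σ(L_j/K_j).
Σ(L/K) = 512/0.463 + 420/0.112 + 512/0.640 = 1106 + 3750 + 800.0 = 5656 d
K_eq = L_total / Σ(L/K) = 1444 / 5656 = 0.2553 m/d
q = K_eq · i = 0.2553 × 0.011 = 0.002808 m/d (same in every zone)
Zone A: v = q/n = 0.002808/0.39 = 0.007201 m/d → t_A = 512/0.007201 = 71100 d
Zone B: v = q/n = 0.002808/0.31 = 0.009059 m/d → t_B = 420/0.009059 = 46360 d
Zone C: v = q/n = 0.002808/0.12 = 0.02340 m/d → t_C = 512/0.02340 = 21880 d
Total t = 71100 + 46360 + 21880 = 139300 d
   = 139300 / 365 = 382 yr

382 years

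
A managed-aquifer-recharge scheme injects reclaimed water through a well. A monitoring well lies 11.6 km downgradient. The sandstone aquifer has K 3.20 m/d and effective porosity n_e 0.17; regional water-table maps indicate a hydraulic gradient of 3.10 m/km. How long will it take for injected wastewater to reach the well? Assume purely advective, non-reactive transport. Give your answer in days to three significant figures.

q = Ki = 3.20 × 0.0031 = 0.009920 m/d
v_s = q/n_e = 0.009920/0.17 = 0.05835 m/d
L = 11.6 km = 11600 m
t = L / v = 11600 / 0.05835 = 198800 d

199000 days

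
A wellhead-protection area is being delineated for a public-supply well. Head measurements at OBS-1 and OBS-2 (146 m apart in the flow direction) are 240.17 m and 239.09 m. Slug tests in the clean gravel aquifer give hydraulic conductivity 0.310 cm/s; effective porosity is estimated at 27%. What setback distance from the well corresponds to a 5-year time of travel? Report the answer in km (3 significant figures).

Hydraulic gradient i = (240.17 − 239.09) / 146 = 1.08 / 146 = 0.007397
K = 0.310 cm/s × 864 = 267.8 m/d
Specific discharge q = 267.8 × 0.007397 = 1.981 m/d
Average linear velocity = 1.981 / 0.27 = 7.338 m/d
T = 5 yr × 365 = 1825 d
L = v × T = 7.338 × 1825 = 13390 m
   = 13.4 km

13.4 km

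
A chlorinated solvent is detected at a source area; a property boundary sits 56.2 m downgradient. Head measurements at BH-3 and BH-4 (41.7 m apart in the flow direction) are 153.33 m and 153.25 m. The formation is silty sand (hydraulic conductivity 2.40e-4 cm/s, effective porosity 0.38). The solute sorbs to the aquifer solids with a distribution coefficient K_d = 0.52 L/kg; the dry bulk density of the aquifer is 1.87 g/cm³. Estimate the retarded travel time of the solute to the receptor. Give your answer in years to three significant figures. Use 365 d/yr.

Hydraulic gradient i = (153.33 − 153.25) / 41.7 = 0.08 / 41.7 = 0.001918
K = 2.40e-4 cm/s × 864 = 0.2074 m/d
Specific discharge q = 0.2074 × 0.001918 = 3.978e-4 m/d
v_s = q/n_e = 3.978e-4/0.38 = 0.001047 m/d
Retardation R = 1 + ρ_b·K_d/n = 1 + 1.87×0.52/0.38 = 3.559
Contaminant velocity v_c = v/R = 0.001047/3.559 = 2.942e-4 m/d
t = L/v_c = 56.2/2.942e-4 = 191100 d
   = 191100/365 = 523 yr

523 years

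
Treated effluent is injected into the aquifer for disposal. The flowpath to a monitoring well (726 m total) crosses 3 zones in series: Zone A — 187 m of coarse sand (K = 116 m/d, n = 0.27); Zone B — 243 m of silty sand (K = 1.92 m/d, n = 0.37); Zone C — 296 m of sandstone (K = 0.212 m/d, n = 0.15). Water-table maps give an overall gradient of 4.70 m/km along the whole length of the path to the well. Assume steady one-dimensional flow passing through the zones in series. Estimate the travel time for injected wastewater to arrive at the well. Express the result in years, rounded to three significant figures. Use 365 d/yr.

226 years

Steady 1-D flow in series ⇒ the Darcy flux q is identical in every zone and the zone head losses add (resistances L/K in series).
Σ(L/K) = 187/116 + 243/1.92 + 296/0.212 = 1.612 + 126.6 + 1396 = 1524 d
K_eq = L_total / Σ(L/K) = 726 / 1524 = 0.4763 m/d
q = K_eq · i = 0.4763 × 0.0047 = 0.002238 m/d (same in every zone)
Zone A: v = q/n = 0.002238/0.27 = 0.008290 m/d → t_A = 187/0.008290 = 22560 d
Zone B: v = q/n = 0.002238/0.37 = 0.006050 m/d → t_B = 243/0.006050 = 40170 d
Zone C: v = q/n = 0.002238/0.15 = 0.01492 m/d → t_C = 296/0.01492 = 19840 d
Total t = 22560 + 40170 + 19840 = 82560 d
   = 82560 / 365 = 226 yr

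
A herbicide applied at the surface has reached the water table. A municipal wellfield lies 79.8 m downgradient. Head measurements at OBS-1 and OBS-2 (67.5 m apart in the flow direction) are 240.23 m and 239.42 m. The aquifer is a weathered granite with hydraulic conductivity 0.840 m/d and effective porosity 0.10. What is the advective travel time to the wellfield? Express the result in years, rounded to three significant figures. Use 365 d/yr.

2.17 years

Hydraulic gradient i = (240.23 − 239.42) / 67.5 = 0.81 / 67.5 = 0.01200
Specific discharge q = 0.840 × 0.01200 = 0.01008 m/d
Average linear velocity = 0.01008 / 0.10 = 0.1008 m/d
t = L / v = 79.8 / 0.1008 = 791.7 d
   = 791.7 / 365 = 2.17 yr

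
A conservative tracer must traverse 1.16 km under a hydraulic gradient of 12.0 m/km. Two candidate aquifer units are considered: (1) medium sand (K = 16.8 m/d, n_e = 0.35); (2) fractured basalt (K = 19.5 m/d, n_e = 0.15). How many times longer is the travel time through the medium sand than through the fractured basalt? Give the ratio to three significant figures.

Unit 1 (medium sand): v = 16.8×0.012/0.35 = 0.5760 m/d, t = 1160/0.5760 = 2014 d
Unit 2 (fractured basalt): v = 19.5×0.012/0.15 = 1.560 m/d, t = 1160/1.560 = 743.6 d
t(medium sand) / t(fractured basalt) = 2014/743.6 = 2.71

2.71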